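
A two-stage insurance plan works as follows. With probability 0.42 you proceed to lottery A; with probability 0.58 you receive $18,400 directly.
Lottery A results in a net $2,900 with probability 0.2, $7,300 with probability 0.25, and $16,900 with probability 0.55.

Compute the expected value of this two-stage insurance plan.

EV(A) = 0.2 × 2900 + 0.25 × 7300 + 0.55 × 16900 = 580 + 1825 + 9295 = 11700
Branch B: 18400 (certain)
Overall = 0.42 × 11700 + 0.58 × 18400 = 4914 + 10672 = 15586

$15,586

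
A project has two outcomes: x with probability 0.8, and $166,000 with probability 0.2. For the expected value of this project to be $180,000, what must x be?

0.8·x + 0.2·166000 = 180000
0.8·x = 180000 − 33200 = 146800
x = 146800 / 0.8 = 183500

x = $183,500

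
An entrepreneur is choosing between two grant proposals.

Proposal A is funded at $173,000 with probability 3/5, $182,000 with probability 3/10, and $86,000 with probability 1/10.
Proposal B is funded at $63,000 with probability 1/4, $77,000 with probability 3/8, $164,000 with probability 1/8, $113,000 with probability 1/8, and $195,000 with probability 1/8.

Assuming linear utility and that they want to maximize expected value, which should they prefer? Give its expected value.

Proposal A ($167,000)

Proposal A = 3/5 × 173000 + 3/10 × 182000 + 1/10 × 86000 = 103800 + 54600 + 8600 = 167000
Proposal B = 1/4 × 63000 + 3/8 × 77000 + 1/8 × 164000 + 1/8 × 113000 + 1/8 × 195000 = 15750 + 28875 + 20500 + 14125 + 24375 = 103625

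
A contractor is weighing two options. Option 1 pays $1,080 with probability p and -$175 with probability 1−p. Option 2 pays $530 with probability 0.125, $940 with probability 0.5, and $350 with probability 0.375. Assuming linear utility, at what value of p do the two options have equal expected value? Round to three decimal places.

EV(Option 2) = 0.125 × 530 + 0.5 × 940 + 0.375 × 350 = 66.25 + 470 + 131.25 = 667.5
p·1080 + (1−p)·(-175) = 667.5
1255p − 175 = 667.5
p = (667.5 + 175) / 1255

p = 0.671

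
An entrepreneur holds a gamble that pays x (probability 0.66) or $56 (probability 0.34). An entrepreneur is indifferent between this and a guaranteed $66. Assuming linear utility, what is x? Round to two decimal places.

x = $71.15

0.66·x + 0.34·56 = 66
0.66·x = 66 − 19.04 = 46.96
x = 46.96 / 0.66 = 71.1515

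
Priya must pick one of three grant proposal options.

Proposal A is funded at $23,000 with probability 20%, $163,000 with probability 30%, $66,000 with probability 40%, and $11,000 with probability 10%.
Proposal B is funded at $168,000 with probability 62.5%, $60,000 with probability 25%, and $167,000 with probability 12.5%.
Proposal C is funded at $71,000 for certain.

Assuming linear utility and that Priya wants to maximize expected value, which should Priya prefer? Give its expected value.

Proposal B ($140,875)

Proposal A = 0.2 × 23000 + 0.3 × 163000 + 0.4 × 66000 + 0.1 × 11000 = 4600 + 48900 + 26400 + 1100 = 81000
Proposal B = 0.625 × 168000 + 0.25 × 60000 + 0.125 × 167000 = 105000 + 15000 + 20875 = 140875
Proposal C: 71000 (certain)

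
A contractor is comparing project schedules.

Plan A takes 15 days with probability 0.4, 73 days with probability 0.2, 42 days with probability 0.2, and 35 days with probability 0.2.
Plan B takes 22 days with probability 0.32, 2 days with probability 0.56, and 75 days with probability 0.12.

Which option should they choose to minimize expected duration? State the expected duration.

Plan B (17.16 days)

Plan A = 0.4 × 15 + 0.2 × 73 + 0.2 × 42 + 0.2 × 35 = 6 + 14.6 + 8.4 + 7 = 36
Plan B = 0.32 × 22 + 0.56 × 2 + 0.12 × 75 = 7.04 + 1.12 + 9 = 17.16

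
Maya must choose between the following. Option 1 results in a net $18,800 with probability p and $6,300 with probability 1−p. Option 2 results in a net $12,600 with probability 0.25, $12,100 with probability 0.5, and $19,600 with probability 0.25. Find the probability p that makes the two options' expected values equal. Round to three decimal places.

p = 0.624

EV(Option 2) = 0.25 × 12600 + 0.5 × 12100 + 0.25 × 19600 = 3150 + 6050 + 4900 = 14100
p·18800 + (1−p)·6300 = 14100
12500p + 6300 = 14100
p = (14100 − 6300) / 12500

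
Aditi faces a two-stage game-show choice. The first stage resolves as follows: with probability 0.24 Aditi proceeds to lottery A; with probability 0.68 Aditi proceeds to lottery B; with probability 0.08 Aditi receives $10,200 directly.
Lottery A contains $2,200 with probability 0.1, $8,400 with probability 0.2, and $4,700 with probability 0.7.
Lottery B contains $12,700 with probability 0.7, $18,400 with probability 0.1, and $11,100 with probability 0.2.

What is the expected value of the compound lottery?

EV(A) = 0.1 × 2200 + 0.2 × 8400 + 0.7 × 4700 = 220 + 1680 + 3290 = 5190
EV(B) = 0.7 × 12700 + 0.1 × 18400 + 0.2 × 11100 = 8890 + 1840 + 2220 = 12950
Branch C: 10200 (certain)
Overall = 0.24 × 5190 + 0.68 × 12950 + 0.08 × 10200 = 1245.6 + 8806 + 816 = 10867.6

$10,867.60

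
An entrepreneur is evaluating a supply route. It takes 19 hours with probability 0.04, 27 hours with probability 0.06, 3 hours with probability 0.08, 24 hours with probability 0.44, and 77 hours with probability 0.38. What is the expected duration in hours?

42.44 hours

EV = 0.04 × 19 + 0.06 × 27 + 0.08 × 3 + 0.44 × 24 + 0.38 × 77 = 0.76 + 1.62 + 0.24 + 10.56 + 29.26 = 42.44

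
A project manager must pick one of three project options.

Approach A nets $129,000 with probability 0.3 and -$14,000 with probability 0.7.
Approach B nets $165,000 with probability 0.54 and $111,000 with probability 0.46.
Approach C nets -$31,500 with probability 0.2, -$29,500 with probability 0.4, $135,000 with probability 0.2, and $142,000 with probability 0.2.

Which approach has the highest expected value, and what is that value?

Approach A = 0.3 × 129000 + 0.7 × (-14000) = 38700 − 9800 = 28900
Approach B = 0.54 × 165000 + 0.46 × 111000 = 89100 + 51060 = 140160
Approach C = 0.2 × (-31500) + 0.4 × (-29500) + 0.2 × 135000 + 0.2 × 142000 = -6300 − 11800 + 27000 + 28400 = 37300

Approach B ($140,160)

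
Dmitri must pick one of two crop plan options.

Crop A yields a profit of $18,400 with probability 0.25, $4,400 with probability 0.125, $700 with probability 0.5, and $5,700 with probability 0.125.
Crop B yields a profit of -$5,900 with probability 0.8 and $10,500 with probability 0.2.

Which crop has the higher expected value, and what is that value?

Crop A = 0.25 × 18400 + 0.125 × 4400 + 0.5 × 700 + 0.125 × 5700 = 4600 + 550 + 350 + 712.5 = 6212.5
Crop B = 0.8 × (-5900) + 0.2 × 10500 = -4720 + 2100 = -2620

Crop A ($6,212.50)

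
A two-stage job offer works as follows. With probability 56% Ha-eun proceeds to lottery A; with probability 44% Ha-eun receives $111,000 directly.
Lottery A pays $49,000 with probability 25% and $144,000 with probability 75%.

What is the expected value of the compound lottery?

EV(A) = 0.25 × 49000 + 0.75 × 144000 = 12250 + 108000 = 120250
Branch B: 111000 (certain)
Overall = 0.56 × 120250 + 0.44 × 111000 = 67340 + 48840 = 116180

$116,180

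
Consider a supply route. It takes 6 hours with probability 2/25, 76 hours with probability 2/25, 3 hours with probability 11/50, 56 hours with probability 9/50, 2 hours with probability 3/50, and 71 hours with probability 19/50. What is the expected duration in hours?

44.4 hours

EV = 2/25 × 6 + 2/25 × 76 + 11/50 × 3 + 9/50 × 56 + 3/50 × 2 + 19/50 × 71 = 0.48 + 6.08 + 0.66 + 10.08 + 0.12 + 26.98 = 44.4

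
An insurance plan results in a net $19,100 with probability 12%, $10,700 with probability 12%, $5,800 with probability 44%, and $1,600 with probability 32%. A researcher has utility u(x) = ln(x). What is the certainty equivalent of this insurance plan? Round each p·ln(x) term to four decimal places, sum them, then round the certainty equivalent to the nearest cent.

$4,769.99

E[u] = 0.12·ln(19100) + 0.12·ln(10700) + 0.44·ln(5800) + 0.32·ln(1600) = 1.1829 + 1.1134 + 3.8129 + 2.3609 = 8.4701
CE = e^8.4701 ≈ 4769.99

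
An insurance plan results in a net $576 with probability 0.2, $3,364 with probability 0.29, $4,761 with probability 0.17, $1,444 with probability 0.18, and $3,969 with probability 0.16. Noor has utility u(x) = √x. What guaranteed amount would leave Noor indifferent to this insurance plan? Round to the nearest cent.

E[u] = 0.2·√576 + 0.29·√3364 + 0.17·√4761 + 0.18·√1444 + 0.16·√3969 = 0.2·24 + 0.29·58 + 0.17·69 + 0.18·38 + 0.16·63 = 50.27
CE = (50.27)² = 2527.0729

$2,527.07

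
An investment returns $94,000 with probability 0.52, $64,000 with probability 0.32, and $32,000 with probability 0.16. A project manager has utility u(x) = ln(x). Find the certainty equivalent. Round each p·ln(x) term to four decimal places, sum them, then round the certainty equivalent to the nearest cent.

E[u] = 0.52·ln(94000) + 0.32·ln(64000) + 0.16·ln(32000) = 5.9545 + 3.5413 + 1.6598 = 11.1556
CE = e^11.1556 ≈ 69954.48

$69,954.48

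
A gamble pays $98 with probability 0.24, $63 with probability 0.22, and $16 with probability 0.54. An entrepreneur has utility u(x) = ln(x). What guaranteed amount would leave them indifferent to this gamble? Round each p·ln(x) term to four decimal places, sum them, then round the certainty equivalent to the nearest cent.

E[u] = 0.24·ln(98) + 0.22·ln(63) + 0.54·ln(16) = 1.1004 + 0.9115 + 1.4972 = 3.5091
CE = e^3.5091 ≈ 33.42

$33.42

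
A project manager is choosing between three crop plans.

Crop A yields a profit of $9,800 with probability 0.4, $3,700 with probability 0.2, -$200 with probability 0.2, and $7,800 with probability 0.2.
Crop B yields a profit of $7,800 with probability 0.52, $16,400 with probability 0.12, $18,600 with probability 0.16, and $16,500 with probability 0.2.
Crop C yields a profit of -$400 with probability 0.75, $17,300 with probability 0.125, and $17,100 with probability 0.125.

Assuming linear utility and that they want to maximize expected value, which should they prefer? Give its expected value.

Crop A = 0.4 × 9800 + 0.2 × 3700 + 0.2 × (-200) + 0.2 × 7800 = 3920 + 740 − 40 + 1560 = 6180
Crop B = 0.52 × 7800 + 0.12 × 16400 + 0.16 × 18600 + 0.2 × 16500 = 4056 + 1968 + 2976 + 3300 = 12300
Crop C = 0.75 × (-400) + 0.125 × 17300 + 0.125 × 17100 = -300 + 2162.5 + 2137.5 = 4000

Crop B ($12,300)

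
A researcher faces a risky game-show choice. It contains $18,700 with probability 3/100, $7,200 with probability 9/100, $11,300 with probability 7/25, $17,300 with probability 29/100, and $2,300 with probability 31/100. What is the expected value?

$10,103

EV = 3/100 × 18700 + 9/100 × 7200 + 7/25 × 11300 + 29/100 × 17300 + 31/100 × 2300 = 561 + 648 + 3164 + 5017 + 713 = 10103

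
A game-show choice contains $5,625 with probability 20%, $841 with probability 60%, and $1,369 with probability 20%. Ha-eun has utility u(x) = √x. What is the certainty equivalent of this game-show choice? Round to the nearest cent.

E[u] = 0.2·√5625 + 0.6·√841 + 0.2·√1369 = 0.2·75 + 0.6·29 + 0.2·37 = 39.8
CE = (39.8)² = 1584.04

$1,584.04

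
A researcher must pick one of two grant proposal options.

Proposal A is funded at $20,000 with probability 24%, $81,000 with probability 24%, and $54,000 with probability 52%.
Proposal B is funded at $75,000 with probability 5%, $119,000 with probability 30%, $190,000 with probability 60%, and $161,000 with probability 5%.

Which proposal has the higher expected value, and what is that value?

Proposal A = 0.24 × 20000 + 0.24 × 81000 + 0.52 × 54000 = 4800 + 19440 + 28080 = 52320
Proposal B = 0.05 × 75000 + 0.3 × 119000 + 0.6 × 190000 + 0.05 × 161000 = 3750 + 35700 + 114000 + 8050 = 161500

Proposal B ($161,500)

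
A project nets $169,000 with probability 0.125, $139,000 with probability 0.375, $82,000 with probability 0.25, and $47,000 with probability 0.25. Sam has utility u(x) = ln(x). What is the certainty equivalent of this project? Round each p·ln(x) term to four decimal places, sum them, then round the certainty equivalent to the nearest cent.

$95,187.13

E[u] = 0.125·ln(169000) + 0.375·ln(139000) + 0.25·ln(82000) + 0.25·ln(47000) = 1.5047 + 4.4408 + 2.8286 + 2.6895 = 11.4636
CE = e^11.4636 ≈ 95187.13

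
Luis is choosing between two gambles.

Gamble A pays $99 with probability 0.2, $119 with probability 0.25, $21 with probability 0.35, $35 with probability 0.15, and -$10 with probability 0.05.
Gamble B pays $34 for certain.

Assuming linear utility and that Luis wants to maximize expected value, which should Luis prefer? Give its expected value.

Gamble A ($61.65)

Gamble A = 0.2 × 99 + 0.25 × 119 + 0.35 × 21 + 0.15 × 35 + 0.05 × (-10) = 19.8 + 29.75 + 7.35 + 5.25 − 0.5 = 61.65
Gamble B: 34 (certain)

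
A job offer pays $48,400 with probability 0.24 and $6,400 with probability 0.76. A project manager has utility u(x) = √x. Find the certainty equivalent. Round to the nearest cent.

$12,904.96

E[u] = 0.24·√48400 + 0.76·√6400 = 0.24·220 + 0.76·80 = 113.6
CE = (113.6)² = 12904.96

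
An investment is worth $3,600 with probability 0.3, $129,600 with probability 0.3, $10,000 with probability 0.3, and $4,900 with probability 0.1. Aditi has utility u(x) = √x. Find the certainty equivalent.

$26,569

E[u] = 0.3·√3600 + 0.3·√129600 + 0.3·√10000 + 0.1·√4900 = 0.3·60 + 0.3·360 + 0.3·100 + 0.1·70 = 163
CE = (163)² = 26569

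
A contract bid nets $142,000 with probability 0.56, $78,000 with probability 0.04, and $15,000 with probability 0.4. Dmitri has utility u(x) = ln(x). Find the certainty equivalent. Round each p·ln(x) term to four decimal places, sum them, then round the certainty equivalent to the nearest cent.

$56,415.54

E[u] = 0.56·ln(142000) + 0.04·ln(78000) + 0.4·ln(15000) = 6.6436 + 0.4506 + 3.8463 = 10.9405
CE = e^10.9405 ≈ 56415.54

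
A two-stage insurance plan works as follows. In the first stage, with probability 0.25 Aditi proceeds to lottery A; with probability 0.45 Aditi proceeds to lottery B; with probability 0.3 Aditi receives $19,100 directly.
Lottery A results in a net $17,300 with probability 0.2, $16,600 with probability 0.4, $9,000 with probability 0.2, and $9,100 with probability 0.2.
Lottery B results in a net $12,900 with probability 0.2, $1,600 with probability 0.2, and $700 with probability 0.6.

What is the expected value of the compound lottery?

$10,654

EV(A) = 0.2 × 17300 + 0.4 × 16600 + 0.2 × 9000 + 0.2 × 9100 = 3460 + 6640 + 1800 + 1820 = 13720
EV(B) = 0.2 × 12900 + 0.2 × 1600 + 0.6 × 700 = 2580 + 320 + 420 = 3320
Branch C: 19100 (certain)
Overall = 0.25 × 13720 + 0.45 × 3320 + 0.3 × 19100 = 3430 + 1494 + 5730 = 10654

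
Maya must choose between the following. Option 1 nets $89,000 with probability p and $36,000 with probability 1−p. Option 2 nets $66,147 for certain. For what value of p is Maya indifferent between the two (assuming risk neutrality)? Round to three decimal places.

p = 0.569

p·89000 + (1−p)·36000 = 66147
53000p + 36000 = 66147
p = (66147 − 36000) / 53000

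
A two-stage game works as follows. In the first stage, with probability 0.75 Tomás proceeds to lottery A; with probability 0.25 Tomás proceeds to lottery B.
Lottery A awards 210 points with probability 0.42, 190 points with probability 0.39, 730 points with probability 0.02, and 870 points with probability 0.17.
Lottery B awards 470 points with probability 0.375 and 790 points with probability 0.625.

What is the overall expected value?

EV(A) = 0.42 × 210 + 0.39 × 190 + 0.02 × 730 + 0.17 × 870 = 88.2 + 74.1 + 14.6 + 147.9 = 324.8
EV(B) = 0.375 × 470 + 0.625 × 790 = 176.25 + 493.75 = 670
Overall = 0.75 × 324.8 + 0.25 × 670 = 243.6 + 167.5 = 411.1

411.1 points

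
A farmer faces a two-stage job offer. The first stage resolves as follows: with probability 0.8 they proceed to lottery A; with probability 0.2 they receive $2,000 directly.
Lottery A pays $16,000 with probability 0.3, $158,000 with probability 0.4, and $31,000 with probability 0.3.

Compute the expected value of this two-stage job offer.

EV(A) = 0.3 × 16000 + 0.4 × 158000 + 0.3 × 31000 = 4800 + 63200 + 9300 = 77300
Branch B: 2000 (certain)
Overall = 0.8 × 77300 + 0.2 × 2000 = 61840 + 400 = 62240

$62,240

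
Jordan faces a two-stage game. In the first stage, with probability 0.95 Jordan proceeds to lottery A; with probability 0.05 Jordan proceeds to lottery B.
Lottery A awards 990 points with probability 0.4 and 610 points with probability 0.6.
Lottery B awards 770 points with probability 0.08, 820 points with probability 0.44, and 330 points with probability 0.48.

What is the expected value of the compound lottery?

752.94 points

EV(A) = 0.4 × 990 + 0.6 × 610 = 396 + 366 = 762
EV(B) = 0.08 × 770 + 0.44 × 820 + 0.48 × 330 = 61.6 + 360.8 + 158.4 = 580.8
Overall = 0.95 × 762 + 0.05 × 580.8 = 723.9 + 29.04 = 752.94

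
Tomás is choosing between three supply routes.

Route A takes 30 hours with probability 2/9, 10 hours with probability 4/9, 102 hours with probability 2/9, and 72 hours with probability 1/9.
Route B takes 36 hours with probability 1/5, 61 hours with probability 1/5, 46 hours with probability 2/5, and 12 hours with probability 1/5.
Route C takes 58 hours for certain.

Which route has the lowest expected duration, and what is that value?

Route A = 2/9 × 30 + 4/9 × 10 + 2/9 × 102 + 1/9 × 72 = 6.6667 + 4.4444 + 22.6667 + 8 = 41.7778
Route B = 1/5 × 36 + 1/5 × 61 + 2/5 × 46 + 1/5 × 12 = 7.2 + 12.2 + 18.4 + 2.4 = 40.2
Route C: 58 (certain)

Route B (40.2 hours)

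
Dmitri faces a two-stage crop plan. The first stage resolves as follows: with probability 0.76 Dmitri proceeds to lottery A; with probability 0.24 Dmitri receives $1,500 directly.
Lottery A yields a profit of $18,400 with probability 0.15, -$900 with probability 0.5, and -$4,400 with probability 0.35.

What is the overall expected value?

$945.20

EV(A) = 0.15 × 18400 + 0.5 × (-900) + 0.35 × (-4400) = 2760 − 450 − 1540 = 770
Branch B: 1500 (certain)
Overall = 0.76 × 770 + 0.24 × 1500 = 585.2 + 360 = 945.2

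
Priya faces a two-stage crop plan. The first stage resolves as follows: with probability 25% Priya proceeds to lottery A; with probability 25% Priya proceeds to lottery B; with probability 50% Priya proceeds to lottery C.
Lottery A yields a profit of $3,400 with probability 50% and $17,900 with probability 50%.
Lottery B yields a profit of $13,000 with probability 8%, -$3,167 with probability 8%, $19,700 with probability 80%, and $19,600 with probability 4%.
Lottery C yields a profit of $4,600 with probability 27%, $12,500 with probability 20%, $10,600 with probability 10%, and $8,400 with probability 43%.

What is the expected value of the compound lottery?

EV(A) = 0.5 × 3400 + 0.5 × 17900 = 1700 + 8950 = 10650
EV(B) = 0.08 × 13000 + 0.08 × (-3167) + 0.8 × 19700 + 0.04 × 19600 = 1040 − 253.36 + 15760 + 784 = 17330.64
EV(C) = 0.27 × 4600 + 0.2 × 12500 + 0.1 × 10600 + 0.43 × 8400 = 1242 + 2500 + 1060 + 3612 = 8414
Overall = 0.25 × 10650 + 0.25 × 17330.64 + 0.5 × 8414 = 2662.5 + 4332.66 + 4207 = 11202.16

$11,202.16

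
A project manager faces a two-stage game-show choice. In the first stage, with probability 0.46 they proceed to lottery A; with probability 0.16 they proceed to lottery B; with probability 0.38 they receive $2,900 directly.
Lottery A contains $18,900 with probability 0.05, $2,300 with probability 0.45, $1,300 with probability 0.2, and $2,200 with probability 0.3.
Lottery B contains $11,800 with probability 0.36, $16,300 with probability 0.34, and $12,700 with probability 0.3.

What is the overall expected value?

$4,612

EV(A) = 0.05 × 18900 + 0.45 × 2300 + 0.2 × 1300 + 0.3 × 2200 = 945 + 1035 + 260 + 660 = 2900
EV(B) = 0.36 × 11800 + 0.34 × 16300 + 0.3 × 12700 = 4248 + 5542 + 3810 = 13600
Branch C: 2900 (certain)
Overall = 0.46 × 2900 + 0.16 × 13600 + 0.38 × 2900 = 1334 + 2176 + 1102 = 4612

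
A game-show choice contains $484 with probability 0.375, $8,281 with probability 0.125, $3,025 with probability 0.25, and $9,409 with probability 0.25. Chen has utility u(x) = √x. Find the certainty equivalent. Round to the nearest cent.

E[u] = 0.375·√484 + 0.125·√8281 + 0.25·√3025 + 0.25·√9409 = 0.375·22 + 0.125·91 + 0.25·55 + 0.25·97 = 57.625
CE = (57.625)² = 3320.640625

$3,320.64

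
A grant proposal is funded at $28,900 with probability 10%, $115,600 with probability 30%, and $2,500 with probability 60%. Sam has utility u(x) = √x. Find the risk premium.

$16,869

E[u] = 0.1·√28900 + 0.3·√115600 + 0.6·√2500 = 0.1·170 + 0.3·340 + 0.6·50 = 149
CE = (149)² = 22201
Risk premium = EV − CE = 39070 − 22201 = 16869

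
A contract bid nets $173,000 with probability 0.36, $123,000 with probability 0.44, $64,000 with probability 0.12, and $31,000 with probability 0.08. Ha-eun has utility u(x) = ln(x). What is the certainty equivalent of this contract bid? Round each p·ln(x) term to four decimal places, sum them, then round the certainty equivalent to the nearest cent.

E[u] = 0.36·ln(173000) + 0.44·ln(123000) + 0.12·ln(64000) + 0.08·ln(31000) = 4.3420 + 5.1568 + 1.3280 + 0.8273 = 11.6541
CE = e^11.6541 ≈ 115162.56

$115,162.56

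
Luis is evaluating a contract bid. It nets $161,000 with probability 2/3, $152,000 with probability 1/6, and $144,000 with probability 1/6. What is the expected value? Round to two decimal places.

EV = 2/3 × 161000 + 1/6 × 152000 + 1/6 × 144000 = 107333.3333 + 25333.3333 + 24000 = 156666.6667

$156,666.67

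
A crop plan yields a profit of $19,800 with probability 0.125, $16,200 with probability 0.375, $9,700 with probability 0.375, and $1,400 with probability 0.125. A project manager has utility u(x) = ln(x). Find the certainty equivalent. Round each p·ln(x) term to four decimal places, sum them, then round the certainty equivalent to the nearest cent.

$10,092.02

E[u] = 0.125·ln(19800) + 0.375·ln(16200) + 0.375·ln(9700) + 0.125·ln(1400) = 1.2367 + 3.6348 + 3.4425 + 0.9055 = 9.2195
CE = e^9.2195 ≈ 10092.02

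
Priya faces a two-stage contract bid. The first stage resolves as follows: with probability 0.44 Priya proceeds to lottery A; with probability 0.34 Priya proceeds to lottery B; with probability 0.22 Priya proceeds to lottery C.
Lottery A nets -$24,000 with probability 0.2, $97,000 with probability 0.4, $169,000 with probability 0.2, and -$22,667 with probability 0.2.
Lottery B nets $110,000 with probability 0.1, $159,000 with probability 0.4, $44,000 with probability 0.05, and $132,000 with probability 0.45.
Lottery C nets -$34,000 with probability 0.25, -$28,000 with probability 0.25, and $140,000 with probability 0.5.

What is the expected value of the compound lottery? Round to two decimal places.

EV(A) = 0.2 × (-24000) + 0.4 × 97000 + 0.2 × 169000 + 0.2 × (-22667) = -4800 + 38800 + 33800 − 4533.4 = 63266.6
EV(B) = 0.1 × 110000 + 0.4 × 159000 + 0.05 × 44000 + 0.45 × 132000 = 11000 + 63600 + 2200 + 59400 = 136200
EV(C) = 0.25 × (-34000) + 0.25 × (-28000) + 0.5 × 140000 = -8500 − 7000 + 70000 = 54500
Overall = 0.44 × 63266.6 + 0.34 × 136200 + 0.22 × 54500 = 27837.304 + 46308 + 11990 = 86135.304

$86,135.30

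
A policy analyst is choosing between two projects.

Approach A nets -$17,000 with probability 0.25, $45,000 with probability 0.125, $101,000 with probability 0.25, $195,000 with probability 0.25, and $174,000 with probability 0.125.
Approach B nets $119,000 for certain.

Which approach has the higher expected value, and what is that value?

Approach B ($119,000)

Approach A = 0.25 × (-17000) + 0.125 × 45000 + 0.25 × 101000 + 0.25 × 195000 + 0.125 × 174000 = -4250 + 5625 + 25250 + 48750 + 21750 = 97125
Approach B: 119000 (certain)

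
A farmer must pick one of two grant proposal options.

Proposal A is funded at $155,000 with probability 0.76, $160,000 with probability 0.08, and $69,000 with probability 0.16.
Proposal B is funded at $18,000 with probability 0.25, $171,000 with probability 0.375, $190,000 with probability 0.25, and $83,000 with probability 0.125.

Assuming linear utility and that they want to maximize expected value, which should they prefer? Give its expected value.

Proposal A ($141,640)

Proposal A = 0.76 × 155000 + 0.08 × 160000 + 0.16 × 69000 = 117800 + 12800 + 11040 = 141640
Proposal B = 0.25 × 18000 + 0.375 × 171000 + 0.25 × 190000 + 0.125 × 83000 = 4500 + 64125 + 47500 + 10375 = 126500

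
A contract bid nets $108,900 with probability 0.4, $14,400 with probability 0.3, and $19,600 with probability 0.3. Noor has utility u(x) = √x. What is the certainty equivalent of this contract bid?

E[u] = 0.4·√108900 + 0.3·√14400 + 0.3·√19600 = 0.4·330 + 0.3·120 + 0.3·140 = 210
CE = (210)² = 44100

$44,100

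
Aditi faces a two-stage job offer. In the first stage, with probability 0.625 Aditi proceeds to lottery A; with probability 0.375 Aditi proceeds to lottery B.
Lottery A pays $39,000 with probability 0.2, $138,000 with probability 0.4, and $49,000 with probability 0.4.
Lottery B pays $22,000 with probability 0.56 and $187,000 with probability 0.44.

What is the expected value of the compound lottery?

EV(A) = 0.2 × 39000 + 0.4 × 138000 + 0.4 × 49000 = 7800 + 55200 + 19600 = 82600
EV(B) = 0.56 × 22000 + 0.44 × 187000 = 12320 + 82280 = 94600
Overall = 0.625 × 82600 + 0.375 × 94600 = 51625 + 35475 = 87100

$87,100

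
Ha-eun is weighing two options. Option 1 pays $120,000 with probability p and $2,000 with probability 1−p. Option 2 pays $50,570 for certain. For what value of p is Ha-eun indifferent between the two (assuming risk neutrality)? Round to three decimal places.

p = 0.412

p·120000 + (1−p)·2000 = 50570
118000p + 2000 = 50570
p = (50570 − 2000) / 118000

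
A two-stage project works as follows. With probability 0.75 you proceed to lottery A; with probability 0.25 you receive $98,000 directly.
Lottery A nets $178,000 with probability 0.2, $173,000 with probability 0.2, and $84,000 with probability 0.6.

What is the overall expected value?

$114,950

EV(A) = 0.2 × 178000 + 0.2 × 173000 + 0.6 × 84000 = 35600 + 34600 + 50400 = 120600
Branch B: 98000 (certain)
Overall = 0.75 × 120600 + 0.25 × 98000 = 90450 + 24500 = 114950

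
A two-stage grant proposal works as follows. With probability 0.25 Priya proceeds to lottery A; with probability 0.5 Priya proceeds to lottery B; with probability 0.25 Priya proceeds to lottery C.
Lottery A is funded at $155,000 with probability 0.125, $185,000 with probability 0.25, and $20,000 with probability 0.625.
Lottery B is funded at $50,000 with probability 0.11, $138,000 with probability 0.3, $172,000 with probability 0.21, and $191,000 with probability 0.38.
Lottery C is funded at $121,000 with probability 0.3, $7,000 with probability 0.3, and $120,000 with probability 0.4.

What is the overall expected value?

EV(A) = 0.125 × 155000 + 0.25 × 185000 + 0.625 × 20000 = 19375 + 46250 + 12500 = 78125
EV(B) = 0.11 × 50000 + 0.3 × 138000 + 0.21 × 172000 + 0.38 × 191000 = 5500 + 41400 + 36120 + 72580 = 155600
EV(C) = 0.3 × 121000 + 0.3 × 7000 + 0.4 × 120000 = 36300 + 2100 + 48000 = 86400
Overall = 0.25 × 78125 + 0.5 × 155600 + 0.25 × 86400 = 19531.25 + 77800 + 21600 = 118931.25

$118,931.25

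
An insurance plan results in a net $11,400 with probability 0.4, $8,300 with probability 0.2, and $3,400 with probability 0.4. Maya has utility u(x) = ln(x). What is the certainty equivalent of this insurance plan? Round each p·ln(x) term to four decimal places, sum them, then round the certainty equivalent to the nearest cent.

$6,593.90

E[u] = 0.4·ln(11400) + 0.2·ln(8300) + 0.4·ln(3400) = 3.7365 + 1.8048 + 3.2526 = 8.7939
CE = e^8.7939 ≈ 6593.90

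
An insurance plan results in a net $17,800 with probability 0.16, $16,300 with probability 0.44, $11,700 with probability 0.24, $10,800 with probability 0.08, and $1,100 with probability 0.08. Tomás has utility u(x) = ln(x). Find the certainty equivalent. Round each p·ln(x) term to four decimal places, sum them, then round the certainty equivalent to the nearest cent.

E[u] = 0.16·ln(17800) + 0.44·ln(16300) + 0.24·ln(11700) + 0.08·ln(10800) + 0.08·ln(1100) = 1.5659 + 4.2675 + 2.2482 + 0.7430 + 0.5602 = 9.3848
CE = e^9.3848 ≈ 11906.03

$11,906.03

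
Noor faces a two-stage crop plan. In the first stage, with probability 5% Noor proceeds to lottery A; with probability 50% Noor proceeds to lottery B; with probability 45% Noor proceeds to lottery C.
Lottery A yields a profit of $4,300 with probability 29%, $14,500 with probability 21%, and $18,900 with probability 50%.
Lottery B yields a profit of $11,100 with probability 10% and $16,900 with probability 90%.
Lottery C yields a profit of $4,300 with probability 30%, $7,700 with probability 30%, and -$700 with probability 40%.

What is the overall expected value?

EV(A) = 0.29 × 4300 + 0.21 × 14500 + 0.5 × 18900 = 1247 + 3045 + 9450 = 13742
EV(B) = 0.1 × 11100 + 0.9 × 16900 = 1110 + 15210 = 16320
EV(C) = 0.3 × 4300 + 0.3 × 7700 + 0.4 × (-700) = 1290 + 2310 − 280 = 3320
Overall = 0.05 × 13742 + 0.5 × 16320 + 0.45 × 3320 = 687.1 + 8160 + 1494 = 10341.1

$10,341.10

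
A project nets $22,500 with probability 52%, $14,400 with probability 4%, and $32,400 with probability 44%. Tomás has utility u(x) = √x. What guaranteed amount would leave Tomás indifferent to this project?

E[u] = 0.52·√22500 + 0.04·√14400 + 0.44·√32400 = 0.52·150 + 0.04·120 + 0.44·180 = 162
CE = (162)² = 26244

$26,244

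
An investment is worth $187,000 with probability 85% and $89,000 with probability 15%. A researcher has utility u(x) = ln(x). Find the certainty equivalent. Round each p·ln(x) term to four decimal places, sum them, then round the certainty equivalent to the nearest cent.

$167,292.66

E[u] = 0.85·ln(187000) + 0.15·ln(89000) = 10.3180 + 1.7095 = 12.0275
CE = e^12.0275 ≈ 167292.66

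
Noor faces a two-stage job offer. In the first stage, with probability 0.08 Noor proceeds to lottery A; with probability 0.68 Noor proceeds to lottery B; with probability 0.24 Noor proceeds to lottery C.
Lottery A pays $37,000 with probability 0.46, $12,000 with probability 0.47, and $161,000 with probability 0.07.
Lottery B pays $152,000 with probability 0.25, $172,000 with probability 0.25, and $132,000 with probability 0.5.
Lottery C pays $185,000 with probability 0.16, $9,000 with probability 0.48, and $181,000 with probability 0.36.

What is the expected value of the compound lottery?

EV(A) = 0.46 × 37000 + 0.47 × 12000 + 0.07 × 161000 = 17020 + 5640 + 11270 = 33930
EV(B) = 0.25 × 152000 + 0.25 × 172000 + 0.5 × 132000 = 38000 + 43000 + 66000 = 147000
EV(C) = 0.16 × 185000 + 0.48 × 9000 + 0.36 × 181000 = 29600 + 4320 + 65160 = 99080
Overall = 0.08 × 33930 + 0.68 × 147000 + 0.24 × 99080 = 2714.4 + 99960 + 23779.2 = 126453.6

$126,453.60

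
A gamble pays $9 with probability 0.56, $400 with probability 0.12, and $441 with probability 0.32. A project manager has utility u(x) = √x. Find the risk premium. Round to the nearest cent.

$77.52

E[u] = 0.56·√9 + 0.12·√400 + 0.32·√441 = 0.56·3 + 0.12·20 + 0.32·21 = 10.8
CE = (10.8)² = 116.64
Risk premium = EV − CE = 194.16 − 116.64 = 77.52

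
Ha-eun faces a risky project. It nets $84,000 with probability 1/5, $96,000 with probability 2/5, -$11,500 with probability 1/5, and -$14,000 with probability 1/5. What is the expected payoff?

$50,100

EV = 1/5 × 84000 + 2/5 × 96000 + 1/5 × (-11500) + 1/5 × (-14000) = 16800 + 38400 − 2300 − 2800 = 50100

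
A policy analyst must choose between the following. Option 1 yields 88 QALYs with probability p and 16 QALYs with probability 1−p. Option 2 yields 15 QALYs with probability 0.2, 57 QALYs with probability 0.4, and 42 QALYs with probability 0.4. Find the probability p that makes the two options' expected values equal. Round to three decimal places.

p = 0.369

EV(Option 2) = 0.2 × 15 + 0.4 × 57 + 0.4 × 42 = 3 + 22.8 + 16.8 = 42.6
p·88 + (1−p)·16 = 42.6
72p + 16 = 42.6
p = (42.6 − 16) / 72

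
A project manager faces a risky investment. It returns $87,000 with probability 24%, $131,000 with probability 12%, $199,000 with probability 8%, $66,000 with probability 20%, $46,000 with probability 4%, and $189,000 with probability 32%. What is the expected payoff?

EV = 0.24 × 87000 + 0.12 × 131000 + 0.08 × 199000 + 0.2 × 66000 + 0.04 × 46000 + 0.32 × 189000 = 20880 + 15720 + 15920 + 13200 + 1840 + 60480 = 128040

$128,040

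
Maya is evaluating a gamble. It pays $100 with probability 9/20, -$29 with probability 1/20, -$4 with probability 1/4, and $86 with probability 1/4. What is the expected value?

EV = 9/20 × 100 + 1/20 × (-29) + 1/4 × (-4) + 1/4 × 86 = 45 − 1.45 − 1 + 21.5 = 64.05

$64.05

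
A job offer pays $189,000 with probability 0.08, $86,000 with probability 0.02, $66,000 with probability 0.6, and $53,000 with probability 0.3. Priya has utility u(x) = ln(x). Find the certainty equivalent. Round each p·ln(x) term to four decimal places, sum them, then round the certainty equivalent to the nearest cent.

E[u] = 0.08·ln(189000) + 0.02·ln(86000) + 0.6·ln(66000) + 0.3·ln(53000) = 0.9720 + 0.2272 + 6.6584 + 3.2634 = 11.1210
CE = e^11.1210 ≈ 67575.45

$67,575.45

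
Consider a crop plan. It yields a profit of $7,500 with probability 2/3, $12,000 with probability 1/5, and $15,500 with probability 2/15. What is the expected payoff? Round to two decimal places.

$9,466.67

EV = 2/3 × 7500 + 1/5 × 12000 + 2/15 × 15500 = 5000 + 2400 + 2066.6667 = 9466.6667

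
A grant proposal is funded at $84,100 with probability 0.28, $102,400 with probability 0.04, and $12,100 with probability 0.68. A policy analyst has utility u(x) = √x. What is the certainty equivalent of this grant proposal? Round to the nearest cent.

$28,493.44

E[u] = 0.28·√84100 + 0.04·√102400 + 0.68·√12100 = 0.28·290 + 0.04·320 + 0.68·110 = 168.8
CE = (168.8)² = 28493.44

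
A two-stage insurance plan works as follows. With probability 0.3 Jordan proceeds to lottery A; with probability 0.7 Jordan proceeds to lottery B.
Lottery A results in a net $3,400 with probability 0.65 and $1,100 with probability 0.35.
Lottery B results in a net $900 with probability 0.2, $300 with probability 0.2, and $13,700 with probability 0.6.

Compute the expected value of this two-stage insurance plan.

$6,700.50

EV(A) = 0.65 × 3400 + 0.35 × 1100 = 2210 + 385 = 2595
EV(B) = 0.2 × 900 + 0.2 × 300 + 0.6 × 13700 = 180 + 60 + 8220 = 8460
Overall = 0.3 × 2595 + 0.7 × 8460 = 778.5 + 5922 = 6700.5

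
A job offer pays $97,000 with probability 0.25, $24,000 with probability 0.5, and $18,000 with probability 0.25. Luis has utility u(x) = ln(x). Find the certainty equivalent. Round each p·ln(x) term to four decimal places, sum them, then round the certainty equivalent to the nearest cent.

$31,666.04

E[u] = 0.25·ln(97000) + 0.5·ln(24000) + 0.25·ln(18000) = 2.8706 + 5.0429 + 2.4495 = 10.3630
CE = e^10.3630 ≈ 31666.04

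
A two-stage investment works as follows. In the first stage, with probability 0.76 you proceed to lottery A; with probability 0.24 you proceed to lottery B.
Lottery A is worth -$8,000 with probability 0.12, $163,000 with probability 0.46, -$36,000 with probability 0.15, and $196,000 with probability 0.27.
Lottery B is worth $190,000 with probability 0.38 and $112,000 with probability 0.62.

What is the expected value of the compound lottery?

$126,364

EV(A) = 0.12 × (-8000) + 0.46 × 163000 + 0.15 × (-36000) + 0.27 × 196000 = -960 + 74980 − 5400 + 52920 = 121540
EV(B) = 0.38 × 190000 + 0.62 × 112000 = 72200 + 69440 = 141640
Overall = 0.76 × 121540 + 0.24 × 141640 = 92370.4 + 33993.6 = 126364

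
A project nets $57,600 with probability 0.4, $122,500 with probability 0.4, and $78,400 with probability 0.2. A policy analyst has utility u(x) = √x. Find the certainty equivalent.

$85,264

E[u] = 0.4·√57600 + 0.4·√122500 + 0.2·√78400 = 0.4·240 + 0.4·350 + 0.2·280 = 292
CE = (292)² = 85264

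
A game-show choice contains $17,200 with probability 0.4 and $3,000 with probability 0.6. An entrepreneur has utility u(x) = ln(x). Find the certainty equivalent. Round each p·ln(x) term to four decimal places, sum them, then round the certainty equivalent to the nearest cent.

E[u] = 0.4·ln(17200) + 0.6·ln(3000) = 3.9011 + 4.8038 = 8.7049
CE = e^8.7049 ≈ 6032.40

$6,032.40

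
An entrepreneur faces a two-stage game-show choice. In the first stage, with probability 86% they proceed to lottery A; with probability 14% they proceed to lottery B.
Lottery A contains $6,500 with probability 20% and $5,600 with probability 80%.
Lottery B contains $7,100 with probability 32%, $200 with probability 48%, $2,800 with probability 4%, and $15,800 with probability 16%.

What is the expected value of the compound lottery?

$5,671.92

EV(A) = 0.2 × 6500 + 0.8 × 5600 = 1300 + 4480 = 5780
EV(B) = 0.32 × 7100 + 0.48 × 200 + 0.04 × 2800 + 0.16 × 15800 = 2272 + 96 + 112 + 2528 = 5008
Overall = 0.86 × 5780 + 0.14 × 5008 = 4970.8 + 701.12 = 5671.92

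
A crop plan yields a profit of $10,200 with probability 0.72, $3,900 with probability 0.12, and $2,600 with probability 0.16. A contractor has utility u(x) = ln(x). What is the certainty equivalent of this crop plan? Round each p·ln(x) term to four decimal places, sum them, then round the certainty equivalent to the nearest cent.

E[u] = 0.72·ln(10200) + 0.12·ln(3900) + 0.16·ln(2600) = 6.6457 + 0.9922 + 1.2581 = 8.8960
CE = e^8.8960 ≈ 7302.70

$7,302.70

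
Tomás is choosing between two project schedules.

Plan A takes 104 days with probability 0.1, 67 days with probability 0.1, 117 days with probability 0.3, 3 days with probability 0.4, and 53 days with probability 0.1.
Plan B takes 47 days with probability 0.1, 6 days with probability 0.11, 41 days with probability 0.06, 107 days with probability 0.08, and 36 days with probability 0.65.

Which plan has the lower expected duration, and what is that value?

Plan B (39.78 days)

Plan A = 0.1 × 104 + 0.1 × 67 + 0.3 × 117 + 0.4 × 3 + 0.1 × 53 = 10.4 + 6.7 + 35.1 + 1.2 + 5.3 = 58.7
Plan B = 0.1 × 47 + 0.11 × 6 + 0.06 × 41 + 0.08 × 107 + 0.65 × 36 = 4.7 + 0.66 + 2.46 + 8.56 + 23.4 = 39.78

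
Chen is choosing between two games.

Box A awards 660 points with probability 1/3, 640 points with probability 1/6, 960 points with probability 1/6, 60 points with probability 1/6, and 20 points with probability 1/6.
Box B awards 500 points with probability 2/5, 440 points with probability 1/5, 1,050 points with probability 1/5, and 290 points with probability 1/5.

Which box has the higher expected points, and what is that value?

Box A = 1/3 × 660 + 1/6 × 640 + 1/6 × 960 + 1/6 × 60 + 1/6 × 20 = 220 + 106.6667 + 160 + 10 + 3.3333 = 500
Box B = 2/5 × 500 + 1/5 × 440 + 1/5 × 1050 + 1/5 × 290 = 200 + 88 + 210 + 58 = 556

Box B (556 points)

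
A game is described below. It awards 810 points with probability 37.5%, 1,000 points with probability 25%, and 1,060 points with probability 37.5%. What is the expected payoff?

EV = 0.375 × 810 + 0.25 × 1000 + 0.375 × 1060 = 303.75 + 250 + 397.5 = 951.25

951.25 points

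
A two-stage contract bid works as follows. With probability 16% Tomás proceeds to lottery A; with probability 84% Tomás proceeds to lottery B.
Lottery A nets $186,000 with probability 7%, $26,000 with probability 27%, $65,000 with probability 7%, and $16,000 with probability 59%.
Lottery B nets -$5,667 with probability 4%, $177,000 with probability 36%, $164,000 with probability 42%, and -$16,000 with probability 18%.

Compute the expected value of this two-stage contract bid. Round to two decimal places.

EV(A) = 0.07 × 186000 + 0.27 × 26000 + 0.07 × 65000 + 0.59 × 16000 = 13020 + 7020 + 4550 + 9440 = 34030
EV(B) = 0.04 × (-5667) + 0.36 × 177000 + 0.42 × 164000 + 0.18 × (-16000) = -226.68 + 63720 + 68880 − 2880 = 129493.32
Overall = 0.16 × 34030 + 0.84 × 129493.32 = 5444.8 + 108774.3888 = 114219.1888

$114,219.19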